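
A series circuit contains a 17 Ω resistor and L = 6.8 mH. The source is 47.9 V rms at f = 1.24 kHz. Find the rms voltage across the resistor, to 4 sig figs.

ω = 2πf = 7791 rad/s
X_L = ωL = 52.98 Ω
Z = 17.00 + j52.98 Ω
|Z| = √(17.00² + 52.98²) = 55.64 Ω
I = V/|Z| = 860.9 mA
V_R = I·|Z_R| = 0.8609 × 17.00 = 14.64 V

14.64 V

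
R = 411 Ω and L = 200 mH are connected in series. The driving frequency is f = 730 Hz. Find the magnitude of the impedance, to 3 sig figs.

ω = 2πf = 4587 rad/s
X_L = ωL = 917 Ω
Z = 411 + j917 Ω
|Z| = √(411² + 917²) = 1010 Ω

1010 Ω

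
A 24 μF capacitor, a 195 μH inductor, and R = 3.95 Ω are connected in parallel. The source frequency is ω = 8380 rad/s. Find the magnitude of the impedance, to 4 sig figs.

2.072 Ω

X_L = ωL = 1.634 Ω
X_C = 1/(ωC) = 4.972 Ω
Parallel: admittances add. Y = 1/R + 1/(jωL) + jωC
Y = (0.2532 − j0.4108) S
|Y| = 0.4826 S → |Z| = 1/|Y| = 2.072 Ω, ∠Z = −∠Y = 58.36°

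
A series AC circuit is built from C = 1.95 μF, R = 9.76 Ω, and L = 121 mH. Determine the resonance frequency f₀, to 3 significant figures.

ω₀ = 1/√(LC) = 1/√(0.121 × 1.95e-06) = 2059 rad/s
f₀ = ω₀/(2π) = 328 Hz

328 Hz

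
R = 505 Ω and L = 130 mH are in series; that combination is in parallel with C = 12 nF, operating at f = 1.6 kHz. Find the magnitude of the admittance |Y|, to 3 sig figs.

ω = 2πf = 10050 rad/s
X_L = ωL = 1310 Ω
X_C = 1/(ωC) = 8290 Ω
Branch 1 (R+jX_L): Z₁ = 505 + j1310 Ω, |Z₁| = 1400 Ω
Branch 2 (−jX_C): Z₂ = −j8290 Ω
Parallel: Z = Z₁Z₂/(Z₁+Z₂), |Z| = 1660 Ω, ∠Z = 64.7°
|Y| = 1/|Z| = 603 μS

603 μS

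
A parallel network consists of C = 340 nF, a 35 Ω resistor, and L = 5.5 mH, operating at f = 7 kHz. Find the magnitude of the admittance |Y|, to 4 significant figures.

ω = 2πf = 43980 rad/s
X_L = ωL = 241.9 Ω
X_C = 1/(ωC) = 66.87 Ω
Parallel: admittances add. Y = 1/R + 1/(jωL) + jωC
Y = (0.02857 + j0.01082) S
|Y| = 0.03055 S → |Z| = 1/|Y| = 32.73 Ω, ∠Z = −∠Y = -20.74°

30.55 mS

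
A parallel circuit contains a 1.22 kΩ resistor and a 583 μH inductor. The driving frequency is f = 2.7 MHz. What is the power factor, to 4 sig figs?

0.9925

ω = 2πf = 1.696e+07 rad/s
X_L = ωL = 9890 Ω
Parallel: admittances add. Y = 1/R + 1/(jωL)
Y = (0.0008197 − j0.0001011) S
|Y| = 0.0008259 S → |Z| = 1/|Y| = 1211 Ω, ∠Z = −∠Y = 7.032°
cos φ = cos(7.032°) = 0.9925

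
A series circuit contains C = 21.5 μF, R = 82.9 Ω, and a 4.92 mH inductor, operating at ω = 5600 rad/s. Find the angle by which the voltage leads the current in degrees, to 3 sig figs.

X_L = ωL = 27.6 Ω
X_C = 1/(ωC) = 8.31 Ω
Net reactance X = X_L − X_C = 19.2 Ω
Z = 82.9 + j19.2 Ω
|Z| = √(82.9² + 19.2²) = 85.1 Ω
∠Z = arctan(19.2/82.9) = 13.1°

13.1°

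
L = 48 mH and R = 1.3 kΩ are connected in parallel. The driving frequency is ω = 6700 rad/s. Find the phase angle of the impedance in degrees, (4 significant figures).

X_L = ωL = 321.6 Ω
Parallel: admittances add. Y = 1/R + 1/(jωL)
Y = (0.0007692 − j0.003109) S
|Y| = 0.003203 S → |Z| = 1/|Y| = 312.2 Ω, ∠Z = −∠Y = 76.10°

76.10°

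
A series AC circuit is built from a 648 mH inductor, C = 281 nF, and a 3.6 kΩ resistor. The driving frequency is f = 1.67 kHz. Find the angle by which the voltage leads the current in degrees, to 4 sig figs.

ω = 2πf = 10490 rad/s
X_L = ωL = 6799 Ω
X_C = 1/(ωC) = 339.2 Ω
Net reactance X = X_L − X_C = 6460 Ω
Z = 3600 + j6460 Ω
|Z| = √(3600² + 6460²) = 7396 Ω
∠Z = arctan(6460/3600) = 60.87°

60.87°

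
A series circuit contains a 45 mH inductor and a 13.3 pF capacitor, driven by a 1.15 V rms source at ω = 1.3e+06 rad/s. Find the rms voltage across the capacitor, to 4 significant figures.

100.3 V

X_L = ωL = 58500 Ω
X_C = 1/(ωC) = 57840 Ω
Net reactance X = X_L − X_C = 663.1 Ω
Z = j663.1 Ω
|Z| = √(0² + 663.1²) = 663.1 Ω
I = V/|Z| = 1.734 mA
V_C = I·|Z_C| = 0.001734 × 57840 = 100.3 V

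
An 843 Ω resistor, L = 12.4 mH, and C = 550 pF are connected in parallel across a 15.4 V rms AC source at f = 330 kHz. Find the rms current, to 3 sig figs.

24.9 mA

ω = 2πf = 2.073e+06 rad/s
X_L = ωL = 25700 Ω
X_C = 1/(ωC) = 877 Ω
Parallel: admittances add. Y = 1/R + 1/(jωL) + jωC
Y = (0.00119 + j0.00110) S
|Y| = 0.00162 S → |Z| = 1/|Y| = 618 Ω, ∠Z = −∠Y = -42.9°
I = V/|Z| = 15.4/618 = 24.9 mA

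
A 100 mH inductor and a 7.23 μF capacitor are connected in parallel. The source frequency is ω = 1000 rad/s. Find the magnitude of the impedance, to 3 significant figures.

X_L = ωL = 100 Ω
X_C = 1/(ωC) = 138 Ω
Parallel: admittances add. Y = 1/(jωL) + jωC
Y = (0 − j0.00277) S
|Y| = 0.00277 S → |Z| = 1/|Y| = 361 Ω, ∠Z = −∠Y = 90.0°

361 Ω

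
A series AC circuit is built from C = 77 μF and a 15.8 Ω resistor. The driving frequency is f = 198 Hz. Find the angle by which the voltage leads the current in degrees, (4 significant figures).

-33.45°

ω = 2πf = 1244 rad/s
X_C = 1/(ωC) = 10.44 Ω
Z = 15.80 − j10.44 Ω
|Z| = √(15.80² + 10.44²) = 18.94 Ω
∠Z = arctan(-10.44/15.80) = -33.45°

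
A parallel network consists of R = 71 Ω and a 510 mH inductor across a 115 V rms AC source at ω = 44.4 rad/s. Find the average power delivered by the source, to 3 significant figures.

X_L = ωL = 22.6 Ω
Parallel: admittances add. Y = 1/R + 1/(jωL)
Y = (0.0141 − j0.0442) S
|Y| = 0.0464 S → |Z| = 1/|Y| = 21.6 Ω, ∠Z = −∠Y = 72.3°
I = V/|Z| = 5.33 A
P = VI cos φ = 115 × 5.33 × cos(72.3°) = 186 W

186 W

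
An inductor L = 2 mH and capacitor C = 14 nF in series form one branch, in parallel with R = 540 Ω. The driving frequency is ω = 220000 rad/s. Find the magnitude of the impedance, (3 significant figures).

113 Ω

X_L = ωL = 440 Ω
X_C = 1/(ωC) = 325 Ω
Branch 1: Z₁ = R = 540 Ω
Branch 2 (series LC): Z₂ = j(X_L − X_C) = j115 Ω
Parallel: Z = Z₁Z₂/(Z₁+Z₂), |Z| = 113 Ω, ∠Z = 77.9°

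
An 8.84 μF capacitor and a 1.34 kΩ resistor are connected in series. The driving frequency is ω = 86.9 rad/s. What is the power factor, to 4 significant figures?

0.7173

X_C = 1/(ωC) = 1302 Ω
Z = 1340 − j1302 Ω
|Z| = √(1340² + 1302²) = 1868 Ω
∠Z = arctan(-1302/1340) = -44.17°
cos φ = cos(-44.17°) = 0.7173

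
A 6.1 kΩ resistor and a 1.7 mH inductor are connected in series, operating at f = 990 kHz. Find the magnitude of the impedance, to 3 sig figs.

12200 Ω

ω = 2πf = 6.22e+06 rad/s
X_L = ωL = 10600 Ω
Z = 6100 + j10600 Ω
|Z| = √(6100² + 10600²) = 12200 Ω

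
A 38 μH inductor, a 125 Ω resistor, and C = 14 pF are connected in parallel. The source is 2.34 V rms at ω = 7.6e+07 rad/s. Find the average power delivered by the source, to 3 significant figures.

43.8 mW

X_L = ωL = 2890 Ω
X_C = 1/(ωC) = 940 Ω
Parallel: admittances add. Y = 1/R + 1/(jωL) + jωC
Y = (0.00800 + j0.000718) S
|Y| = 0.00803 S → |Z| = 1/|Y| = 124 Ω, ∠Z = −∠Y = -5.13°
I = V/|Z| = 18.8 mA
P = VI cos φ = 2.34 × 0.0188 × cos(-5.13°) = 43.8 mW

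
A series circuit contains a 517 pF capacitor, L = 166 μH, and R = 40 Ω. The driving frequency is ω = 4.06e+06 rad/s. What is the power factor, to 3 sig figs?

0.198

X_L = ωL = 674 Ω
X_C = 1/(ωC) = 476 Ω
Net reactance X = X_L − X_C = 198 Ω
Z = 40.0 + j198 Ω
|Z| = √(40.0² + 198²) = 202 Ω
∠Z = arctan(198/40.0) = 78.6°
cos φ = cos(78.6°) = 0.198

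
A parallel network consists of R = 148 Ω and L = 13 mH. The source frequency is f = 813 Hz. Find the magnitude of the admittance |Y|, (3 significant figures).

ω = 2πf = 5108 rad/s
X_L = ωL = 66.4 Ω
Parallel: admittances add. Y = 1/R + 1/(jωL)
Y = (0.00676 − j0.0151) S
|Y| = 0.0165 S → |Z| = 1/|Y| = 60.6 Ω, ∠Z = −∠Y = 65.8°

16.5 mS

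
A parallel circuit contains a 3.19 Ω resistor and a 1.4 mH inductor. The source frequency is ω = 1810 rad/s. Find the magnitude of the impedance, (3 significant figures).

1.98 Ω

X_L = ωL = 2.53 Ω
Parallel: admittances add. Y = 1/R + 1/(jωL)
Y = (0.313 − j0.395) S
|Y| = 0.504 S → |Z| = 1/|Y| = 1.98 Ω, ∠Z = −∠Y = 51.5°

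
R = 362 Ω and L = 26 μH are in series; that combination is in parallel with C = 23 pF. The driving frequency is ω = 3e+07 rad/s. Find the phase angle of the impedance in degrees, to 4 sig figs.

X_L = ωL = 780.0 Ω
X_C = 1/(ωC) = 1449 Ω
Branch 1 (R+jX_L): Z₁ = 362.0 + j780.0 Ω, |Z₁| = 859.9 Ω
Branch 2 (−jX_C): Z₂ = −j1449 Ω
Parallel: Z = Z₁Z₂/(Z₁+Z₂), |Z| = 1638 Ω, ∠Z = 36.70°

36.70°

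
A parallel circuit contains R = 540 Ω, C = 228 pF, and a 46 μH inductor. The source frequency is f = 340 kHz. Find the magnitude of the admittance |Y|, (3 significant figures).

9.86 mS

ω = 2πf = 2.136e+06 rad/s
X_L = ωL = 98.3 Ω
X_C = 1/(ωC) = 2050 Ω
Parallel: admittances add. Y = 1/R + 1/(jωL) + jωC
Y = (0.00185 − j0.00969) S
|Y| = 0.00986 S → |Z| = 1/|Y| = 101 Ω, ∠Z = −∠Y = 79.2°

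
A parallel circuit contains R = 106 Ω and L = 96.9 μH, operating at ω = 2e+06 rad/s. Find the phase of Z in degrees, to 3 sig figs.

X_L = ωL = 194 Ω
Parallel: admittances add. Y = 1/R + 1/(jωL)
Y = (0.00943 − j0.00516) S
|Y| = 0.0108 S → |Z| = 1/|Y| = 93.0 Ω, ∠Z = −∠Y = 28.7°

28.7°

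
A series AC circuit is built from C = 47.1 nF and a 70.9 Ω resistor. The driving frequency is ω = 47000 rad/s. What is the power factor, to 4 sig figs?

0.1551

X_C = 1/(ωC) = 451.7 Ω
Z = 70.90 − j451.7 Ω
|Z| = √(70.90² + 451.7²) = 457.3 Ω
∠Z = arctan(-451.7/70.90) = -81.08°
cos φ = cos(-81.08°) = 0.1551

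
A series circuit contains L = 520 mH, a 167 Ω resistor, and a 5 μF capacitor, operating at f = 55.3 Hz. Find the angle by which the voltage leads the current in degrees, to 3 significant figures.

-67.1°

ω = 2πf = 347.5 rad/s
X_L = ωL = 181 Ω
X_C = 1/(ωC) = 576 Ω
Net reactance X = X_L − X_C = -395 Ω
Z = 167 − j395 Ω
|Z| = √(167² + 395²) = 429 Ω
∠Z = arctan(-395/167) = -67.1°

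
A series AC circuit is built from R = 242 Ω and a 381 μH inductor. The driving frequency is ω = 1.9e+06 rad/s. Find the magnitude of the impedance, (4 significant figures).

X_L = ωL = 723.9 Ω
Z = 242.0 + j723.9 Ω
|Z| = √(242.0² + 723.9²) = 763.3 Ω

763.3 Ω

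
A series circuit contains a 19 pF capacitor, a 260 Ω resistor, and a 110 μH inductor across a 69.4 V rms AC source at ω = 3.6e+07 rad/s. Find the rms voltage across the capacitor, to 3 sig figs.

X_L = ωL = 3960 Ω
X_C = 1/(ωC) = 1460 Ω
Net reactance X = X_L − X_C = 2500 Ω
Z = 260 + j2500 Ω
|Z| = √(260² + 2500²) = 2510 Ω
I = V/|Z| = 27.6 mA
V_C = I·|Z_C| = 0.0276 × 1460 = 40.4 V

40.4 V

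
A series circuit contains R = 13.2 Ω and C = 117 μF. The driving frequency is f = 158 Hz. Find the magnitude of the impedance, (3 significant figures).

15.8 Ω

ω = 2πf = 992.7 rad/s
X_C = 1/(ωC) = 8.61 Ω
Z = 13.2 − j8.61 Ω
|Z| = √(13.2² + 8.61²) = 15.8 Ω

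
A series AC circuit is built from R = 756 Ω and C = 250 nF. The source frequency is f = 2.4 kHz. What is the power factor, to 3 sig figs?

ω = 2πf = 15080 rad/s
X_C = 1/(ωC) = 265 Ω
Z = 756 − j265 Ω
|Z| = √(756² + 265²) = 801 Ω
∠Z = arctan(-265/756) = -19.3°
cos φ = cos(-19.3°) = 0.944

0.944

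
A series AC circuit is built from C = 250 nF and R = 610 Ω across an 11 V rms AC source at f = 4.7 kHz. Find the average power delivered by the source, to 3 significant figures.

ω = 2πf = 29530 rad/s
X_C = 1/(ωC) = 135 Ω
Z = 610 − j135 Ω
|Z| = √(610² + 135²) = 625 Ω
∠Z = arctan(-135/610) = -12.5°
I = V/|Z| = 17.6 mA
P = VI cos φ = 11 × 0.0176 × cos(-12.5°) = 189 mW

189 mW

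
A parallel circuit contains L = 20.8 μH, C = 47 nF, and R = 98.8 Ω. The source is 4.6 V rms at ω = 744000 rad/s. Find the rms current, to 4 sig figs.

X_L = ωL = 15.48 Ω
X_C = 1/(ωC) = 28.60 Ω
Parallel: admittances add. Y = 1/R + 1/(jωL) + jωC
Y = (0.01012 − j0.02965) S
|Y| = 0.03133 S → |Z| = 1/|Y| = 31.92 Ω, ∠Z = −∠Y = 71.15°
I = V/|Z| = 4.6/31.92 = 144.1 mA

144.1 mA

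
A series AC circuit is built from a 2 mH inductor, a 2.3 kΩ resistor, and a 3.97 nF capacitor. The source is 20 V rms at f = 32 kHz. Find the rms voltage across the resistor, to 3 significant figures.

ω = 2πf = 201100 rad/s
X_L = ωL = 402 Ω
X_C = 1/(ωC) = 1250 Ω
Net reactance X = X_L − X_C = -851 Ω
Z = 2300 − j851 Ω
|Z| = √(2300² + 851²) = 2450 Ω
I = V/|Z| = 8.16 mA
V_R = I·|Z_R| = 0.00816 × 2300 = 18.8 V

18.8 V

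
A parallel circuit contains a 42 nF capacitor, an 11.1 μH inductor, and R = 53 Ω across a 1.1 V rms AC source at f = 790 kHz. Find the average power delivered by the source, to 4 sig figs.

22.83 mW

ω = 2πf = 4.964e+06 rad/s
X_L = ωL = 55.10 Ω
X_C = 1/(ωC) = 4.797 Ω
Parallel: admittances add. Y = 1/R + 1/(jωL) + jωC
Y = (0.01887 + j0.1903) S
|Y| = 0.1913 S → |Z| = 1/|Y| = 5.229 Ω, ∠Z = −∠Y = -84.34°
I = V/|Z| = 210.4 mA
P = VI cos φ = 1.1 × 0.2104 × cos(-84.34°) = 22.83 mW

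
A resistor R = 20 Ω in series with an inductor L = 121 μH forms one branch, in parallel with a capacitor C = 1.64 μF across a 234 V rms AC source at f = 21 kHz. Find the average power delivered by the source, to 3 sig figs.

ω = 2πf = 131900 rad/s
X_L = ωL = 16.0 Ω
X_C = 1/(ωC) = 4.62 Ω
Branch 1 (R+jX_L): Z₁ = 20.0 + j16.0 Ω, |Z₁| = 25.6 Ω
Branch 2 (−jX_C): Z₂ = −j4.62 Ω
Parallel: Z = Z₁Z₂/(Z₁+Z₂), |Z| = 5.14 Ω, ∠Z = -81.0°
I = V/|Z| = 45.5 A
P = VI cos φ = 234 × 45.5 × cos(-81.0°) = 1.67 kW

1.67 kW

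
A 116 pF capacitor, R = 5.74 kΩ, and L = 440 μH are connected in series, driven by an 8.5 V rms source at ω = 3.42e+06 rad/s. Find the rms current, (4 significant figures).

1.458 mA

X_L = ωL = 1505 Ω
X_C = 1/(ωC) = 2521 Ω
Net reactance X = X_L − X_C = -1016 Ω
Z = 5740 − j1016 Ω
|Z| = √(5740² + 1016²) = 5829 Ω
I = V/|Z| = 8.5/5829 = 1.458 mA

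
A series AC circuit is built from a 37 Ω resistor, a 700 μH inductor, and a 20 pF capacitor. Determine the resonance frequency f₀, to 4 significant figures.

1.345 MHz

ω₀ = 1/√(LC) = 1/√(0.0007 × 2e-11) = 8.452e+06 rad/s
f₀ = ω₀/(2π) = 1.345 MHz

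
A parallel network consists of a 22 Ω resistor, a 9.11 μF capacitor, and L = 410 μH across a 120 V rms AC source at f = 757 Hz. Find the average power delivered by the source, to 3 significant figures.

ω = 2πf = 4756 rad/s
X_L = ωL = 1.95 Ω
X_C = 1/(ωC) = 23.1 Ω
Parallel: admittances add. Y = 1/R + 1/(jωL) + jωC
Y = (0.0455 − j0.469) S
|Y| = 0.472 S → |Z| = 1/|Y| = 2.12 Ω, ∠Z = −∠Y = 84.5°
I = V/|Z| = 56.6 A
P = VI cos φ = 120 × 56.6 × cos(84.5°) = 655 W

655 W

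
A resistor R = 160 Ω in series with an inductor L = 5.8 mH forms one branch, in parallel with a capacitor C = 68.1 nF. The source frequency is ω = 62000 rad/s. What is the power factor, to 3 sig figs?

0.477

X_L = ωL = 360 Ω
X_C = 1/(ωC) = 237 Ω
Branch 1 (R+jX_L): Z₁ = 160 + j360 Ω, |Z₁| = 394 Ω
Branch 2 (−jX_C): Z₂ = −j237 Ω
Parallel: Z = Z₁Z₂/(Z₁+Z₂), |Z| = 462 Ω, ∠Z = -61.5°
cos φ = cos(-61.5°) = 0.477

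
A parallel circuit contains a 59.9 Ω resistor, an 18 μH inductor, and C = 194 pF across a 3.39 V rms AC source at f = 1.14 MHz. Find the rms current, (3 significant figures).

60.6 mA

ω = 2πf = 7.163e+06 rad/s
X_L = ωL = 129 Ω
X_C = 1/(ωC) = 720 Ω
Parallel: admittances add. Y = 1/R + 1/(jωL) + jωC
Y = (0.0167 − j0.00637) S
|Y| = 0.0179 S → |Z| = 1/|Y| = 56.0 Ω, ∠Z = −∠Y = 20.9°
I = V/|Z| = 3.39/56.0 = 60.6 mA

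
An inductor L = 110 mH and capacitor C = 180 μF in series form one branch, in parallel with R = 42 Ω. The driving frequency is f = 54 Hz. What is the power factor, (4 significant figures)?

0.4463

ω = 2πf = 339.3 rad/s
X_L = ωL = 37.32 Ω
X_C = 1/(ωC) = 16.37 Ω
Branch 1: Z₁ = R = 42.00 Ω
Branch 2 (series LC): Z₂ = j(X_L − X_C) = j20.95 Ω
Parallel: Z = Z₁Z₂/(Z₁+Z₂), |Z| = 18.75 Ω, ∠Z = 63.49°
cos φ = cos(63.49°) = 0.4463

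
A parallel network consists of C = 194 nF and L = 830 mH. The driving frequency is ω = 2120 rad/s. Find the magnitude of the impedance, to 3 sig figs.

X_L = ωL = 1760 Ω
X_C = 1/(ωC) = 2430 Ω
Parallel: admittances add. Y = 1/(jωL) + jωC
Y = (0 − j0.000157) S
|Y| = 0.000157 S → |Z| = 1/|Y| = 6370 Ω, ∠Z = −∠Y = 90.0°

6370 Ω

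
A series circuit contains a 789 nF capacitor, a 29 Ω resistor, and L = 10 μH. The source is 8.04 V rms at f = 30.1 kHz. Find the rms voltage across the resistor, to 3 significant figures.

ω = 2πf = 189100 rad/s
X_L = ωL = 1.89 Ω
X_C = 1/(ωC) = 6.70 Ω
Net reactance X = X_L − X_C = -4.81 Ω
Z = 29.0 − j4.81 Ω
|Z| = √(29.0² + 4.81²) = 29.4 Ω
I = V/|Z| = 274 mA
V_R = I·|Z_R| = 0.274 × 29.0 = 7.93 V

7.93 V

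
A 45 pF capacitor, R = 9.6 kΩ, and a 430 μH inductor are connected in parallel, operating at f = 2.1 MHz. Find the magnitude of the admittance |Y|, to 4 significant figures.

ω = 2πf = 1.319e+07 rad/s
X_L = ωL = 5674 Ω
X_C = 1/(ωC) = 1684 Ω
Parallel: admittances add. Y = 1/R + 1/(jωL) + jωC
Y = (0.0001042 + j0.0004175) S
|Y| = 0.0004303 S → |Z| = 1/|Y| = 2324 Ω, ∠Z = −∠Y = -75.99°

430.3 μS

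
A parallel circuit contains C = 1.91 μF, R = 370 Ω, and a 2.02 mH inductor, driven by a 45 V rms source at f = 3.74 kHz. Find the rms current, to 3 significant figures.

ω = 2πf = 23500 rad/s
X_L = ωL = 47.5 Ω
X_C = 1/(ωC) = 22.3 Ω
Parallel: admittances add. Y = 1/R + 1/(jωL) + jωC
Y = (0.00270 + j0.0238) S
|Y| = 0.0240 S → |Z| = 1/|Y| = 41.7 Ω, ∠Z = −∠Y = -83.5°
I = V/|Z| = 45/41.7 = 1.08 A

1.08 A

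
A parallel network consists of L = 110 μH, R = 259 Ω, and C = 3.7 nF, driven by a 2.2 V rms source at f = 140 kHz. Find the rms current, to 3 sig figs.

17.7 mA

ω = 2πf = 879600 rad/s
X_L = ωL = 96.8 Ω
X_C = 1/(ωC) = 307 Ω
Parallel: admittances add. Y = 1/R + 1/(jωL) + jωC
Y = (0.00386 − j0.00708) S
|Y| = 0.00806 S → |Z| = 1/|Y| = 124 Ω, ∠Z = −∠Y = 61.4°
I = V/|Z| = 2.2/124 = 17.7 mA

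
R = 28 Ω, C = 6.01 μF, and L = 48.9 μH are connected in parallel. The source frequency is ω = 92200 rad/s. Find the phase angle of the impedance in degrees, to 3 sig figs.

X_L = ωL = 4.51 Ω
X_C = 1/(ωC) = 1.80 Ω
Parallel: admittances add. Y = 1/R + 1/(jωL) + jωC
Y = (0.0357 + j0.332) S
|Y| = 0.334 S → |Z| = 1/|Y| = 2.99 Ω, ∠Z = −∠Y = -83.9°

-83.9°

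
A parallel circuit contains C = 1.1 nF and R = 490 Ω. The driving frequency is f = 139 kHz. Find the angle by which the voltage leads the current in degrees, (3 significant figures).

ω = 2πf = 873400 rad/s
X_C = 1/(ωC) = 1040 Ω
Parallel: admittances add. Y = 1/R + jωC
Y = (0.00204 + j0.000961) S
|Y| = 0.00226 S → |Z| = 1/|Y| = 443 Ω, ∠Z = −∠Y = -25.2°

-25.2°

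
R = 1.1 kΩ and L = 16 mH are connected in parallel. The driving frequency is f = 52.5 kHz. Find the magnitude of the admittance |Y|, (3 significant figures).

ω = 2πf = 329900 rad/s
X_L = ωL = 5280 Ω
Parallel: admittances add. Y = 1/R + 1/(jωL)
Y = (0.000909 − j0.000189) S
|Y| = 0.000929 S → |Z| = 1/|Y| = 1080 Ω, ∠Z = −∠Y = 11.8°

929 μS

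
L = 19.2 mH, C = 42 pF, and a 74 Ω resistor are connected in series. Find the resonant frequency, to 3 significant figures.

177 kHz

ω₀ = 1/√(LC) = 1/√(0.0192 × 4.2e-11) = 1.114e+06 rad/s
f₀ = ω₀/(2π) = 177 kHz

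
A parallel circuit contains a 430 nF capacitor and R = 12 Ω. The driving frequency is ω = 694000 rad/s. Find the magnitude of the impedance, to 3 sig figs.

X_C = 1/(ωC) = 3.35 Ω
Parallel: admittances add. Y = 1/R + jωC
Y = (0.0833 + j0.298) S
|Y| = 0.310 S → |Z| = 1/|Y| = 3.23 Ω, ∠Z = −∠Y = -74.4°

3.23 Ω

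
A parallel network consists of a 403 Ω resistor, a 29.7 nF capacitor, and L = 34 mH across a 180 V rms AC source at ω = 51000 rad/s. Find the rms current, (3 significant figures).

477 mA

X_L = ωL = 1730 Ω
X_C = 1/(ωC) = 660 Ω
Parallel: admittances add. Y = 1/R + 1/(jωL) + jωC
Y = (0.00248 + j0.000938) S
|Y| = 0.00265 S → |Z| = 1/|Y| = 377 Ω, ∠Z = −∠Y = -20.7°
I = V/|Z| = 180/377 = 477 mA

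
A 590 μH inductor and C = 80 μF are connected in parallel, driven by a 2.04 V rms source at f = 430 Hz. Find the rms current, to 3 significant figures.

839 mA

ω = 2πf = 2702 rad/s
X_L = ωL = 1.59 Ω
X_C = 1/(ωC) = 4.63 Ω
Parallel: admittances add. Y = 1/(jωL) + jωC
Y = (0 − j0.411) S
|Y| = 0.411 S → |Z| = 1/|Y| = 2.43 Ω, ∠Z = −∠Y = 90.0°
I = V/|Z| = 2.04/2.43 = 839 mA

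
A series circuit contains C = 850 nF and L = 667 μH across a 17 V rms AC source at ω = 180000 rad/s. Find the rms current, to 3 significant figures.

150 mA

X_L = ωL = 120 Ω
X_C = 1/(ωC) = 6.54 Ω
Net reactance X = X_L − X_C = 114 Ω
Z = j114 Ω
|Z| = √(0² + 114²) = 114 Ω
I = V/|Z| = 17/114 = 150 mA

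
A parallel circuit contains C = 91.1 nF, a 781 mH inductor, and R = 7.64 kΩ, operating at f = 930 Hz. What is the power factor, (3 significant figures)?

ω = 2πf = 5843 rad/s
X_L = ωL = 4560 Ω
X_C = 1/(ωC) = 1880 Ω
Parallel: admittances add. Y = 1/R + 1/(jωL) + jωC
Y = (0.000131 + j0.000313) S
|Y| = 0.000339 S → |Z| = 1/|Y| = 2950 Ω, ∠Z = −∠Y = -67.3°
cos φ = cos(-67.3°) = 0.386

0.386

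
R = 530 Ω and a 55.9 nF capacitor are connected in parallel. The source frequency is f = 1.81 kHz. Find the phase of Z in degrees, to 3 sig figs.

-18.6°

ω = 2πf = 11370 rad/s
X_C = 1/(ωC) = 1570 Ω
Parallel: admittances add. Y = 1/R + jωC
Y = (0.00189 + j0.000636) S
|Y| = 0.00199 S → |Z| = 1/|Y| = 502 Ω, ∠Z = −∠Y = -18.6°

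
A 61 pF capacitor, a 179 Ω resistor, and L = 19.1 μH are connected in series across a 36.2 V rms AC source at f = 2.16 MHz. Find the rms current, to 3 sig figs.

37.5 mA

ω = 2πf = 1.357e+07 rad/s
X_L = ωL = 259 Ω
X_C = 1/(ωC) = 1210 Ω
Net reactance X = X_L − X_C = -949 Ω
Z = 179 − j949 Ω
|Z| = √(179² + 949²) = 965 Ω
I = V/|Z| = 36.2/965 = 37.5 mA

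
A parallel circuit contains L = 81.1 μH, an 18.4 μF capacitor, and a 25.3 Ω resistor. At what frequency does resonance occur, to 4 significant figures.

4.120 kHz

ω₀ = 1/√(LC) = 1/√(8.11e-05 × 1.84e-05) = 25890 rad/s
f₀ = ω₀/(2π) = 4.120 kHz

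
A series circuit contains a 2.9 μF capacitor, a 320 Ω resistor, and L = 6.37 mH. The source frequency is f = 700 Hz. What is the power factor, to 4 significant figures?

0.9878

ω = 2πf = 4398 rad/s
X_L = ωL = 28.02 Ω
X_C = 1/(ωC) = 78.40 Ω
Net reactance X = X_L − X_C = -50.38 Ω
Z = 320.0 − j50.38 Ω
|Z| = √(320.0² + 50.38²) = 323.9 Ω
∠Z = arctan(-50.38/320.0) = -8.948°
cos φ = cos(-8.948°) = 0.9878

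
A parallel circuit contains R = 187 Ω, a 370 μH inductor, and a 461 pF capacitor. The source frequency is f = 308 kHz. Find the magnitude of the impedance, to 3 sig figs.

186 Ω

ω = 2πf = 1.935e+06 rad/s
X_L = ωL = 716 Ω
X_C = 1/(ωC) = 1120 Ω
Parallel: admittances add. Y = 1/R + 1/(jωL) + jωC
Y = (0.00535 − j0.000504) S
|Y| = 0.00537 S → |Z| = 1/|Y| = 186 Ω, ∠Z = −∠Y = 5.39°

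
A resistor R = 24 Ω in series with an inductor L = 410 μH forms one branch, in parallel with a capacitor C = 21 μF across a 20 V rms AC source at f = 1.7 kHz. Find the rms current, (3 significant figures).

4.41 A

ω = 2πf = 10680 rad/s
X_L = ωL = 4.38 Ω
X_C = 1/(ωC) = 4.46 Ω
Branch 1 (R+jX_L): Z₁ = 24.0 + j4.38 Ω, |Z₁| = 24.4 Ω
Branch 2 (−jX_C): Z₂ = −j4.46 Ω
Parallel: Z = Z₁Z₂/(Z₁+Z₂), |Z| = 4.53 Ω, ∠Z = -79.5°
I = V/|Z| = 20/4.53 = 4.41 A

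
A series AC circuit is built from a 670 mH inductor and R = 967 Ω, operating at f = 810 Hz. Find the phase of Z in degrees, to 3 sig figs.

ω = 2πf = 5089 rad/s
X_L = ωL = 3410 Ω
Z = 967 + j3410 Ω
|Z| = √(967² + 3410²) = 3540 Ω
∠Z = arctan(3410/967) = 74.2°

74.2°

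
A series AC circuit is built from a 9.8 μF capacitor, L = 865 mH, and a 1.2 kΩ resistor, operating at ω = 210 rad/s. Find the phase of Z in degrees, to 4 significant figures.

X_L = ωL = 181.7 Ω
X_C = 1/(ωC) = 485.9 Ω
Net reactance X = X_L − X_C = -304.3 Ω
Z = 1200 − j304.3 Ω
|Z| = √(1200² + 304.3²) = 1238 Ω
∠Z = arctan(-304.3/1200) = -14.23°

-14.23°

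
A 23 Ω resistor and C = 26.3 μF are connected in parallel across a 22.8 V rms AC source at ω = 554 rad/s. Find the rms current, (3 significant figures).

X_C = 1/(ωC) = 68.6 Ω
Parallel: admittances add. Y = 1/R + jωC
Y = (0.0435 + j0.0146) S
|Y| = 0.0459 S → |Z| = 1/|Y| = 21.8 Ω, ∠Z = −∠Y = -18.5°
I = V/|Z| = 22.8/21.8 = 1.05 A

1.05 A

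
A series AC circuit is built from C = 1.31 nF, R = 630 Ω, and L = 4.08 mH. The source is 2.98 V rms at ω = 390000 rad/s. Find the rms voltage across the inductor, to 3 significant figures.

6.51 V

X_L = ωL = 1590 Ω
X_C = 1/(ωC) = 1960 Ω
Net reactance X = X_L − X_C = -366 Ω
Z = 630 − j366 Ω
|Z| = √(630² + 366²) = 729 Ω
I = V/|Z| = 4.09 mA
V_L = I·|Z_L| = 0.00409 × 1590 = 6.51 V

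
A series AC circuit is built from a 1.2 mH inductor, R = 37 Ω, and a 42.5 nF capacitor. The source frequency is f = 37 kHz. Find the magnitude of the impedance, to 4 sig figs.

ω = 2πf = 232500 rad/s
X_L = ωL = 279.0 Ω
X_C = 1/(ωC) = 101.2 Ω
Net reactance X = X_L − X_C = 177.8 Ω
Z = 37.00 + j177.8 Ω
|Z| = √(37.00² + 177.8²) = 181.6 Ω

181.6 Ω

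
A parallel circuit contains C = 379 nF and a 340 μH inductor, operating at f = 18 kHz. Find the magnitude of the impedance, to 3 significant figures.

59.3 Ω

ω = 2πf = 113100 rad/s
X_L = ωL = 38.5 Ω
X_C = 1/(ωC) = 23.3 Ω
Parallel: admittances add. Y = 1/(jωL) + jωC
Y = (0 + j0.0169) S
|Y| = 0.0169 S → |Z| = 1/|Y| = 59.3 Ω, ∠Z = −∠Y = -90.0°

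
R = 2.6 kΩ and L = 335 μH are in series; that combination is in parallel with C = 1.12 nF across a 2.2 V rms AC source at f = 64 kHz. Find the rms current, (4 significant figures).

ω = 2πf = 402100 rad/s
X_L = ωL = 134.7 Ω
X_C = 1/(ωC) = 2220 Ω
Branch 1 (R+jX_L): Z₁ = 2600 + j134.7 Ω, |Z₁| = 2603 Ω
Branch 2 (−jX_C): Z₂ = −j2220 Ω
Parallel: Z = Z₁Z₂/(Z₁+Z₂), |Z| = 1734 Ω, ∠Z = -48.30°
I = V/|Z| = 2.2/1734 = 1.269 mA

1.269 mA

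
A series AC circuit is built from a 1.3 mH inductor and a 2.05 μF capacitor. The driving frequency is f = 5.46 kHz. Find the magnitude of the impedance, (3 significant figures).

30.4 Ω

ω = 2πf = 34310 rad/s
X_L = ωL = 44.6 Ω
X_C = 1/(ωC) = 14.2 Ω
Net reactance X = X_L − X_C = 30.4 Ω
Z = j30.4 Ω
|Z| = √(0² + 30.4²) = 30.4 Ω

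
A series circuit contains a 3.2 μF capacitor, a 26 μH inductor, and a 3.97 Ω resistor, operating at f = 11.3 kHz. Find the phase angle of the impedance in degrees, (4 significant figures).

-32.77°

ω = 2πf = 71000 rad/s
X_L = ωL = 1.846 Ω
X_C = 1/(ωC) = 4.401 Ω
Net reactance X = X_L − X_C = -2.555 Ω
Z = 3.970 − j2.555 Ω
|Z| = √(3.970² + 2.555²) = 4.721 Ω
∠Z = arctan(-2.555/3.970) = -32.77°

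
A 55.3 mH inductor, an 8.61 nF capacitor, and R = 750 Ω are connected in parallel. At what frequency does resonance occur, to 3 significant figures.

7.29 kHz

ω₀ = 1/√(LC) = 1/√(0.0553 × 8.61e-09) = 45830 rad/s
f₀ = ω₀/(2π) = 7.29 kHz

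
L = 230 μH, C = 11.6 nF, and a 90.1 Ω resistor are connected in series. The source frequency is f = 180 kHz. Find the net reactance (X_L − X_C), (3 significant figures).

184 Ω

ω = 2πf = 1.131e+06 rad/s
X_L = ωL = 260 Ω
X_C = 1/(ωC) = 76.2 Ω
X = 260 − 76.2 = 184 Ω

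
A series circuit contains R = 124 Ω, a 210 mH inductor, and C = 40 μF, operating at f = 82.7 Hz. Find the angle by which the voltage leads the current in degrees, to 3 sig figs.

ω = 2πf = 519.6 rad/s
X_L = ωL = 109 Ω
X_C = 1/(ωC) = 48.1 Ω
Net reactance X = X_L − X_C = 61.0 Ω
Z = 124 + j61.0 Ω
|Z| = √(124² + 61.0²) = 138 Ω
∠Z = arctan(61.0/124) = 26.2°

26.2°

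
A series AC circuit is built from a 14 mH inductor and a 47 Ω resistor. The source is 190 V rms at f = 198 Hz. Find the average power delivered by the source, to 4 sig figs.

675.3 W

ω = 2πf = 1244 rad/s
X_L = ωL = 17.42 Ω
Z = 47.00 + j17.42 Ω
|Z| = √(47.00² + 17.42²) = 50.12 Ω
∠Z = arctan(17.42/47.00) = 20.33°
I = V/|Z| = 3.791 A
P = VI cos φ = 190 × 3.791 × cos(20.33°) = 675.3 W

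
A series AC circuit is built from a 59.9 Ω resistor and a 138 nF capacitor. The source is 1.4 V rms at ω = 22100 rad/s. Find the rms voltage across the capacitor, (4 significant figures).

X_C = 1/(ωC) = 327.9 Ω
Z = 59.90 − j327.9 Ω
|Z| = √(59.90² + 327.9²) = 333.3 Ω
I = V/|Z| = 4.200 mA
V_C = I·|Z_C| = 0.004200 × 327.9 = 1.377 V

1.377 V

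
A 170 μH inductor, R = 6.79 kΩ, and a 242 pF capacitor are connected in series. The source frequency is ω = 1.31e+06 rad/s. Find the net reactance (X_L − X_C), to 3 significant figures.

-2930 Ω

X_L = ωL = 223 Ω
X_C = 1/(ωC) = 3150 Ω
X = 223 − 3150 = -2930 Ω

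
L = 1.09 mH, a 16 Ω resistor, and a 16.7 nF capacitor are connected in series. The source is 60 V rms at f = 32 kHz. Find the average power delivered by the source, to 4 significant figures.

ω = 2πf = 201100 rad/s
X_L = ωL = 219.2 Ω
X_C = 1/(ωC) = 297.8 Ω
Net reactance X = X_L − X_C = -78.66 Ω
Z = 16.00 − j78.66 Ω
|Z| = √(16.00² + 78.66²) = 80.27 Ω
∠Z = arctan(-78.66/16.00) = -78.50°
I = V/|Z| = 747.4 mA
P = VI cos φ = 60 × 0.7474 × cos(-78.50°) = 8.939 W

8.939 W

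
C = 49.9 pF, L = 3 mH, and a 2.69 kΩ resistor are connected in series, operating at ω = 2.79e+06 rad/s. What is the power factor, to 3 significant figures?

X_L = ωL = 8370 Ω
X_C = 1/(ωC) = 7180 Ω
Net reactance X = X_L − X_C = 1190 Ω
Z = 2690 + j1190 Ω
|Z| = √(2690² + 1190²) = 2940 Ω
∠Z = arctan(1190/2690) = 23.8°
cos φ = cos(23.8°) = 0.915

0.915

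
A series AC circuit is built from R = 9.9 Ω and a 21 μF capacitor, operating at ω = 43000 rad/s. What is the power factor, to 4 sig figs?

0.9938

X_C = 1/(ωC) = 1.107 Ω
Z = 9.900 − j1.107 Ω
|Z| = √(9.900² + 1.107²) = 9.962 Ω
∠Z = arctan(-1.107/9.900) = -6.383°
cos φ = cos(-6.383°) = 0.9938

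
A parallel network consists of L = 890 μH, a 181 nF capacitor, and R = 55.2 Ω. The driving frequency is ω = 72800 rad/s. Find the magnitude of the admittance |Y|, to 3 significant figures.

X_L = ωL = 64.8 Ω
X_C = 1/(ωC) = 75.9 Ω
Parallel: admittances add. Y = 1/R + 1/(jωL) + jωC
Y = (0.0181 − j0.00226) S
|Y| = 0.0183 S → |Z| = 1/|Y| = 54.8 Ω, ∠Z = −∠Y = 7.10°

18.3 mS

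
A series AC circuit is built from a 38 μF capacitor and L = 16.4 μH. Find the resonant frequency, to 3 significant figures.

ω₀ = 1/√(LC) = 1/√(1.64e-05 × 3.8e-05) = 40060 rad/s
f₀ = ω₀/(2π) = 6.38 kHz

6.38 kHz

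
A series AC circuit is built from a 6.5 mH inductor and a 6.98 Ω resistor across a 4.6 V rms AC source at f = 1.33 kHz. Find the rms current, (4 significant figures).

84.00 mA

ω = 2πf = 8357 rad/s
X_L = ωL = 54.32 Ω
Z = 6.980 + j54.32 Ω
|Z| = √(6.980² + 54.32²) = 54.76 Ω
I = V/|Z| = 4.6/54.76 = 84.00 mA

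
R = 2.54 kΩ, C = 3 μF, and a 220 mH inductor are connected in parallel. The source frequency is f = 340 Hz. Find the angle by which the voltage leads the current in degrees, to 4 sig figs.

ω = 2πf = 2136 rad/s
X_L = ωL = 470.0 Ω
X_C = 1/(ωC) = 156.0 Ω
Parallel: admittances add. Y = 1/R + 1/(jωL) + jωC
Y = (0.0003937 + j0.004281) S
|Y| = 0.004299 S → |Z| = 1/|Y| = 232.6 Ω, ∠Z = −∠Y = -84.75°

-84.75°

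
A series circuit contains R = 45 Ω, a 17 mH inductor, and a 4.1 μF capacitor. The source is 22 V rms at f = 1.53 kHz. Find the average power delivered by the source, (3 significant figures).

1.03 W

ω = 2πf = 9613 rad/s
X_L = ωL = 163 Ω
X_C = 1/(ωC) = 25.4 Ω
Net reactance X = X_L − X_C = 138 Ω
Z = 45.0 + j138 Ω
|Z| = √(45.0² + 138²) = 145 Ω
∠Z = arctan(138/45.0) = 71.9°
I = V/|Z| = 152 mA
P = VI cos φ = 22 × 0.152 × cos(71.9°) = 1.03 W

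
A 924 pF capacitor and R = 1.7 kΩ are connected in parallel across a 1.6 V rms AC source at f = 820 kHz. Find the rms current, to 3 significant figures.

7.67 mA

ω = 2πf = 5.152e+06 rad/s
X_C = 1/(ωC) = 210 Ω
Parallel: admittances add. Y = 1/R + jωC
Y = (0.000588 + j0.00476) S
|Y| = 0.00480 S → |Z| = 1/|Y| = 208 Ω, ∠Z = −∠Y = -83.0°
I = V/|Z| = 1.6/208 = 7.67 mA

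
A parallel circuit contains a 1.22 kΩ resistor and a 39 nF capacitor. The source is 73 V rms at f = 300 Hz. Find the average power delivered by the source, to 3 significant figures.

ω = 2πf = 1885 rad/s
X_C = 1/(ωC) = 13600 Ω
Parallel: admittances add. Y = 1/R + jωC
Y = (0.000820 + j7.35e-05) S
|Y| = 0.000823 S → |Z| = 1/|Y| = 1220 Ω, ∠Z = −∠Y = -5.12°
I = V/|Z| = 60.1 mA
P = VI cos φ = 73 × 0.0601 × cos(-5.12°) = 4.37 W

4.37 W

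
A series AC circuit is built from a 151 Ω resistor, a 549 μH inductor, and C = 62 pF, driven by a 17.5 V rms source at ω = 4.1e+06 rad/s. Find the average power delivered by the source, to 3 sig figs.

X_L = ωL = 2250 Ω
X_C = 1/(ωC) = 3930 Ω
Net reactance X = X_L − X_C = -1680 Ω
Z = 151 − j1680 Ω
|Z| = √(151² + 1680²) = 1690 Ω
∠Z = arctan(-1680/151) = -84.9°
I = V/|Z| = 10.4 mA
P = VI cos φ = 17.5 × 0.0104 × cos(-84.9°) = 16.2 mW

16.2 mW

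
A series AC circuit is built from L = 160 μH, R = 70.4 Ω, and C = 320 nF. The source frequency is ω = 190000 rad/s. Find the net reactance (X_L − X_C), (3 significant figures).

14.0 Ω

X_L = ωL = 30.4 Ω
X_C = 1/(ωC) = 16.4 Ω
X = 30.4 − 16.4 = 14.0 Ω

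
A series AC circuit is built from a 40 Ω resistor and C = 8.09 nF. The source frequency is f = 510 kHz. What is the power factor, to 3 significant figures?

0.720

ω = 2πf = 3.204e+06 rad/s
X_C = 1/(ωC) = 38.6 Ω
Z = 40.0 − j38.6 Ω
|Z| = √(40.0² + 38.6²) = 55.6 Ω
∠Z = arctan(-38.6/40.0) = -44.0°
cos φ = cos(-44.0°) = 0.720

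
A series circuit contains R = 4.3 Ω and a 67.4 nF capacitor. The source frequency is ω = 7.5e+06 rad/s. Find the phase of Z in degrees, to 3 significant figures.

-24.7°

X_C = 1/(ωC) = 1.98 Ω
Z = 4.30 − j1.98 Ω
|Z| = √(4.30² + 1.98²) = 4.73 Ω
∠Z = arctan(-1.98/4.30) = -24.7°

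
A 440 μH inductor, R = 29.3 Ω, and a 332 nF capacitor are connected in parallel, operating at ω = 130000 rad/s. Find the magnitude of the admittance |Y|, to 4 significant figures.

42.71 mS

X_L = ωL = 57.20 Ω
X_C = 1/(ωC) = 23.17 Ω
Parallel: admittances add. Y = 1/R + 1/(jωL) + jωC
Y = (0.03413 + j0.02568) S
|Y| = 0.04271 S → |Z| = 1/|Y| = 23.41 Ω, ∠Z = −∠Y = -36.96°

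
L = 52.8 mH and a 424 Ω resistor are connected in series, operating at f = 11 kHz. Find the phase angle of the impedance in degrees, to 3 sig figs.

ω = 2πf = 69120 rad/s
X_L = ωL = 3650 Ω
Z = 424 + j3650 Ω
|Z| = √(424² + 3650²) = 3670 Ω
∠Z = arctan(3650/424) = 83.4°

83.4°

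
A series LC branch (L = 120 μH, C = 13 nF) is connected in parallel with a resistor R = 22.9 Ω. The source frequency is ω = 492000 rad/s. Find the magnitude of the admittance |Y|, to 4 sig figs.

X_L = ωL = 59.04 Ω
X_C = 1/(ωC) = 156.3 Ω
Branch 1: Z₁ = R = 22.90 Ω
Branch 2 (series LC): Z₂ = j(X_L − X_C) = −j97.31 Ω
Parallel: Z = Z₁Z₂/(Z₁+Z₂), |Z| = 22.29 Ω, ∠Z = -13.24°
|Y| = 1/|Z| = 44.86 mS

44.86 mS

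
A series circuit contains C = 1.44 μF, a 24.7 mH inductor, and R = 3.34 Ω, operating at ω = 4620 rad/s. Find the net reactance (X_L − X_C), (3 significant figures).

-36.2 Ω

X_L = ωL = 114 Ω
X_C = 1/(ωC) = 150 Ω
X = 114 − 150 = -36.2 Ω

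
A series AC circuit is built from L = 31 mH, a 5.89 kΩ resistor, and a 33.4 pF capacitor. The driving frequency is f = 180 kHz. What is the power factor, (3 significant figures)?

0.566

ω = 2πf = 1.131e+06 rad/s
X_L = ωL = 35100 Ω
X_C = 1/(ωC) = 26500 Ω
Net reactance X = X_L − X_C = 8590 Ω
Z = 5890 + j8590 Ω
|Z| = √(5890² + 8590²) = 10400 Ω
∠Z = arctan(8590/5890) = 55.6°
cos φ = cos(55.6°) = 0.566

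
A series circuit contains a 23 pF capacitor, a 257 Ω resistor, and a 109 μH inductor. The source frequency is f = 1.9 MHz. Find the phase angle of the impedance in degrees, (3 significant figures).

-83.7°

ω = 2πf = 1.194e+07 rad/s
X_L = ωL = 1300 Ω
X_C = 1/(ωC) = 3640 Ω
Net reactance X = X_L − X_C = -2340 Ω
Z = 257 − j2340 Ω
|Z| = √(257² + 2340²) = 2350 Ω
∠Z = arctan(-2340/257) = -83.7°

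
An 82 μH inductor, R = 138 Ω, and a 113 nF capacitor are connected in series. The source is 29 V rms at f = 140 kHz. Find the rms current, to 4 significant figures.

ω = 2πf = 879600 rad/s
X_L = ωL = 72.13 Ω
X_C = 1/(ωC) = 10.06 Ω
Net reactance X = X_L − X_C = 62.07 Ω
Z = 138.0 + j62.07 Ω
|Z| = √(138.0² + 62.07²) = 151.3 Ω
I = V/|Z| = 29/151.3 = 191.7 mA

191.7 mA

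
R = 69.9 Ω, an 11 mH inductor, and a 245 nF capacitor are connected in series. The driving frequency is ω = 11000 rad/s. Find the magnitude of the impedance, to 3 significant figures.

X_L = ωL = 121 Ω
X_C = 1/(ωC) = 371 Ω
Net reactance X = X_L − X_C = -250 Ω
Z = 69.9 − j250 Ω
|Z| = √(69.9² + 250²) = 260 Ω

260 Ω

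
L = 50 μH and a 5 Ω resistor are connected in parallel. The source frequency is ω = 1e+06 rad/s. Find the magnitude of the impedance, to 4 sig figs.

X_L = ωL = 50.00 Ω
Parallel: admittances add. Y = 1/R + 1/(jωL)
Y = (0.2000 − j0.02000) S
|Y| = 0.2010 S → |Z| = 1/|Y| = 4.975 Ω, ∠Z = −∠Y = 5.711°

4.975 Ω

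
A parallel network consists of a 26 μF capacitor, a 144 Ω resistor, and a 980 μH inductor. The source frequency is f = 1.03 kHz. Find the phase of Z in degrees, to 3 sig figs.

ω = 2πf = 6472 rad/s
X_L = ωL = 6.34 Ω
X_C = 1/(ωC) = 5.94 Ω
Parallel: admittances add. Y = 1/R + 1/(jωL) + jωC
Y = (0.00694 + j0.0106) S
|Y| = 0.0127 S → |Z| = 1/|Y| = 79.0 Ω, ∠Z = −∠Y = -56.7°

-56.7°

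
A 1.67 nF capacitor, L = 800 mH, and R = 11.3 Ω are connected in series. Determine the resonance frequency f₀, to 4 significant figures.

4.354 kHz

ω₀ = 1/√(LC) = 1/√(0.8 × 1.67e-09) = 27360 rad/s
f₀ = ω₀/(2π) = 4.354 kHz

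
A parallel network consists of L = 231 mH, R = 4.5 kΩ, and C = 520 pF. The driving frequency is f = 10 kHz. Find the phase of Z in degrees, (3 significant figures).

9.26°

ω = 2πf = 62830 rad/s
X_L = ωL = 14500 Ω
X_C = 1/(ωC) = 30600 Ω
Parallel: admittances add. Y = 1/R + 1/(jωL) + jωC
Y = (0.000222 − j3.62e-05) S
|Y| = 0.000225 S → |Z| = 1/|Y| = 4440 Ω, ∠Z = −∠Y = 9.26°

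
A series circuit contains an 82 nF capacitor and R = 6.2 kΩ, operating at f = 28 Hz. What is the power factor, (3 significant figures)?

0.0891

ω = 2πf = 175.9 rad/s
X_C = 1/(ωC) = 69300 Ω
Z = 6200 − j69300 Ω
|Z| = √(6200² + 69300²) = 69600 Ω
∠Z = arctan(-69300/6200) = -84.9°
cos φ = cos(-84.9°) = 0.0891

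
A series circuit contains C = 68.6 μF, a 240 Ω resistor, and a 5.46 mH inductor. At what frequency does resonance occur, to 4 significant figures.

ω₀ = 1/√(LC) = 1/√(0.00546 × 6.86e-05) = 1634 rad/s
f₀ = ω₀/(2π) = 260.1 Hz

260.1 Hz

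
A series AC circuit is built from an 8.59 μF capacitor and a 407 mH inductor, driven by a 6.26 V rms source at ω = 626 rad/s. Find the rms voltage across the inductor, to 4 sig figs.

X_L = ωL = 254.8 Ω
X_C = 1/(ωC) = 186.0 Ω
Net reactance X = X_L − X_C = 68.82 Ω
Z = j68.82 Ω
|Z| = √(0² + 68.82²) = 68.82 Ω
I = V/|Z| = 90.97 mA
V_L = I·|Z_L| = 0.09097 × 254.8 = 23.18 V

23.18 V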